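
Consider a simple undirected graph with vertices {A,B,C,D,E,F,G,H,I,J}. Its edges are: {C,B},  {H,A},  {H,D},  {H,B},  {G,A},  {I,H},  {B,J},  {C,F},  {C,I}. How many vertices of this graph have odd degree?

6

Degrees: A:2, B:3, C:3, D:1, E:0, F:1, G:1, H:4, I:2, J:1
Odd-degree vertices: B, C, D, F, G, J.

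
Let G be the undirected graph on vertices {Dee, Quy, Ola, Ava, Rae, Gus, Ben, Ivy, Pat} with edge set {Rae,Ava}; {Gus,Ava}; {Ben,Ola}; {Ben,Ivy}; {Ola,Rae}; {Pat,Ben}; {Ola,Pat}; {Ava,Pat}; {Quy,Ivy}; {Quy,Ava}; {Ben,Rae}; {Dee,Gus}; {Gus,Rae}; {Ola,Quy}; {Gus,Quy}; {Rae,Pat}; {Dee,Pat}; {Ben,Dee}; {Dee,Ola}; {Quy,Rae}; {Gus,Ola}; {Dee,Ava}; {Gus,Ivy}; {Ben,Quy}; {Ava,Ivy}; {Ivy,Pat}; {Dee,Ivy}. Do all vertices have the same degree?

Degrees: Dee:6, Quy:6, Ola:6, Ava:6, Rae:6, Gus:6, Ben:6, Ivy:6, Pat:6
Every vertex has degree 6, so the graph is 6-regular.

Yes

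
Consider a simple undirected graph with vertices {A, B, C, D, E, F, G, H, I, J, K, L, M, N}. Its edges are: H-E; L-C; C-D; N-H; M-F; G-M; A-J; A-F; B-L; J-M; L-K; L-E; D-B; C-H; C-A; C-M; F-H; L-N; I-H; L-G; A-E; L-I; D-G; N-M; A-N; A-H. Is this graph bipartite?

The cycle H-A-N-H has length 3, which is odd, so the graph is not bipartite.

No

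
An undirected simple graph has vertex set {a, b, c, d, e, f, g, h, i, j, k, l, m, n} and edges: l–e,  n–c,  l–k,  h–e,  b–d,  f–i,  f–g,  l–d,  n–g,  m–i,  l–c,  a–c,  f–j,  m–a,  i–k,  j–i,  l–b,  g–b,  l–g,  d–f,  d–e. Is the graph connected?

Yes

Starting from a and exploring outward reaches every vertex (a, c, m, n, l, i, g, k, d, e, b, f, j, h); the graph is connected.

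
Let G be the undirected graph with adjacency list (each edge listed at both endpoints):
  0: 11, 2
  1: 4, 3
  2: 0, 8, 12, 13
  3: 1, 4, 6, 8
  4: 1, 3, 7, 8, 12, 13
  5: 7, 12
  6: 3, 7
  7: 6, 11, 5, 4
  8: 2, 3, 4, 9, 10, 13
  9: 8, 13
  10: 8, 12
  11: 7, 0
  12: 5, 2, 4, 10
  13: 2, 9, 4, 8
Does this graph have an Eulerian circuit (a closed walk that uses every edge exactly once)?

Degrees: 0:2, 1:2, 2:4, 3:4, 4:6, 5:2, 6:2, 7:4, 8:6, 9:2, 10:2, 11:2, 12:4, 13:4
Every vertex has even degree and the edges form a single connected piece, so an Eulerian circuit exists.

Yes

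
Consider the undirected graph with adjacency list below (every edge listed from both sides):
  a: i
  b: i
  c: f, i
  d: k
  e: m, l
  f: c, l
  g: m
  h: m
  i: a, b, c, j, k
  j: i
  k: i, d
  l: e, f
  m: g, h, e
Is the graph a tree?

Yes

The graph has 13 vertices and 12 edges.
Connected and |E| = |V| - 1, which characterizes a tree.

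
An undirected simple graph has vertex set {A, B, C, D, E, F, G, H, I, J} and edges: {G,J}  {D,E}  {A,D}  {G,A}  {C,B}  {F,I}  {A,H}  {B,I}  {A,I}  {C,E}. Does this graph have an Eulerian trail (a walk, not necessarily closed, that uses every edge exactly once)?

Degrees: A:4, B:2, C:2, D:2, E:2, F:1, G:2, H:1, I:3, J:1
Odd-degree vertices: F, H, I, J (4 total).
With 4 odd-degree vertices (more than two), no single trail can use every edge.

No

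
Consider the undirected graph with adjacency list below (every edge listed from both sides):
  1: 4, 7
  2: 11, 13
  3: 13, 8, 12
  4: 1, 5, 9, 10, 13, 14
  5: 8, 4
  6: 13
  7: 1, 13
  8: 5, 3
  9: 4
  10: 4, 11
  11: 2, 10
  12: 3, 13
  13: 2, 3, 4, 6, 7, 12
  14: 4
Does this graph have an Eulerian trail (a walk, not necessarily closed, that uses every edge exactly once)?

Degrees: 1:2, 2:2, 3:3, 4:6, 5:2, 6:1, 7:2, 8:2, 9:1, 10:2, 11:2, 12:2, 13:6, 14:1
Odd-degree vertices: 3, 6, 9, 14 (4 total).
With 4 odd-degree vertices (more than two), no single trail can use every edge.

No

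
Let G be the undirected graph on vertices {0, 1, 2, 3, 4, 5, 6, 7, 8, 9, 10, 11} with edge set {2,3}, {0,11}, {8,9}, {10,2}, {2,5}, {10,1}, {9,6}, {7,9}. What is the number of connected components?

Component: {4}
Component: {0, 11}
Component: {6, 7, 8, 9}
Component: {1, 2, 3, 5, 10}

4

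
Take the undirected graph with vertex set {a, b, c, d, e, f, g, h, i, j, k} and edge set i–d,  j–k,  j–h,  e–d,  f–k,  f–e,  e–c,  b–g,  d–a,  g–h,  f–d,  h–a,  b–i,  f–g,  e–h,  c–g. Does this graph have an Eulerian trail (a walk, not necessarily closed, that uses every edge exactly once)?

Yes

Degrees: a:2, b:2, c:2, d:4, e:4, f:4, g:4, h:4, i:2, j:2, k:2
Odd-degree vertices: none (0 total).
With 0 odd-degree vertices and all edges in one connected piece, an Eulerian trail exists.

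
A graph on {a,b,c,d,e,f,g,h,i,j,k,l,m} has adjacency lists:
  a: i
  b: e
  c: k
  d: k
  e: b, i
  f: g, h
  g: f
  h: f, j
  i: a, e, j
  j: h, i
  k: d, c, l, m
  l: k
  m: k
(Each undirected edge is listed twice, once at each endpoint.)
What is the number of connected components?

Component: {c, d, k, l, m}
Component: {a, b, e, f, g, h, i, j}

2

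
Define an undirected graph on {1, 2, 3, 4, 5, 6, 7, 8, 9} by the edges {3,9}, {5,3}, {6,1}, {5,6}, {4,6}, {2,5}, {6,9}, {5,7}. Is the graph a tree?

No

|V| = 9, |E| = 8.
It splits into 2 components, so it cannot be a tree.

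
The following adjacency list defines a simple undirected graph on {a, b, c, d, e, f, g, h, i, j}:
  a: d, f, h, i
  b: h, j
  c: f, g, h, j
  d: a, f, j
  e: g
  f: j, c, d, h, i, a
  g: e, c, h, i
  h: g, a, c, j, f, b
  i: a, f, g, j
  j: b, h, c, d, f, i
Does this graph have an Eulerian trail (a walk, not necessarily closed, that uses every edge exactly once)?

Degrees: a:4, b:2, c:4, d:3, e:1, f:6, g:4, h:6, i:4, j:6
Odd-degree vertices: d, e (2 total).
With 2 odd-degree vertices and all edges in one connected piece, an Eulerian trail exists (from d to e).

Yes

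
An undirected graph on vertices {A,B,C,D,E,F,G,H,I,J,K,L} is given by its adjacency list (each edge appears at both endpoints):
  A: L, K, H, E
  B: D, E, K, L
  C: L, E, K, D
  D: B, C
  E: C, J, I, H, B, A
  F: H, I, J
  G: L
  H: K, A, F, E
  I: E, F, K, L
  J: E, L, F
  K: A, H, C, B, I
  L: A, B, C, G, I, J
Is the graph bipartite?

The cycle E-H-A-E has length 3, which is odd, so the graph is not bipartite.

No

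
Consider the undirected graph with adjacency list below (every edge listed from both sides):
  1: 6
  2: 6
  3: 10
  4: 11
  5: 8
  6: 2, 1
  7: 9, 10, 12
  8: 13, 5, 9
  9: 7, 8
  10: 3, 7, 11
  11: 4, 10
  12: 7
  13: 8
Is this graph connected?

Component: {1, 2, 6}
Component: {3, 4, 5, 7, 8, 9, 10, 11, 12, 13}
No edge joins these 2 groups, so the graph is disconnected.

No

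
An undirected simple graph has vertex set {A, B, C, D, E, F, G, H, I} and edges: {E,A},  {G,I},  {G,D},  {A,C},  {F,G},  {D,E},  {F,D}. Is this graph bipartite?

The cycle F-D-G-F has length 3, which is odd, so the graph is not bipartite.

No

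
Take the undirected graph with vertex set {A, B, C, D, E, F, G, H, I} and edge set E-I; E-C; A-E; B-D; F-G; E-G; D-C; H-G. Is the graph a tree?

Yes

The graph has 9 vertices and 8 edges.
It is connected with exactly 8 edges, hence acyclic — it is a tree.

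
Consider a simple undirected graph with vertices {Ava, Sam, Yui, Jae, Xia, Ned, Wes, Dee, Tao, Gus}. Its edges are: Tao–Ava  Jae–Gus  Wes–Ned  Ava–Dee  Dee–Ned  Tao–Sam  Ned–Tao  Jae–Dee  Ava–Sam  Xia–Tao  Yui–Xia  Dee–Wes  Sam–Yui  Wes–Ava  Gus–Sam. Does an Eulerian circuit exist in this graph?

Degrees: Ava:4, Sam:4, Yui:2, Jae:2, Xia:2, Ned:3, Wes:3, Dee:4, Tao:4, Gus:2
Vertices with odd degree: Ned, Wes. An Eulerian circuit requires all degrees even.

No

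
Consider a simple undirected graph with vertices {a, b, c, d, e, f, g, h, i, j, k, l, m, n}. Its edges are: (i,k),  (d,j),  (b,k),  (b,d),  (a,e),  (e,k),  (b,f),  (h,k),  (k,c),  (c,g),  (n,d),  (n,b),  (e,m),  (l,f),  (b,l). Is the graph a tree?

The graph has 14 vertices and 15 edges.
Connected but with 15 > 13 edges, so it has a cycle and is not a tree.

No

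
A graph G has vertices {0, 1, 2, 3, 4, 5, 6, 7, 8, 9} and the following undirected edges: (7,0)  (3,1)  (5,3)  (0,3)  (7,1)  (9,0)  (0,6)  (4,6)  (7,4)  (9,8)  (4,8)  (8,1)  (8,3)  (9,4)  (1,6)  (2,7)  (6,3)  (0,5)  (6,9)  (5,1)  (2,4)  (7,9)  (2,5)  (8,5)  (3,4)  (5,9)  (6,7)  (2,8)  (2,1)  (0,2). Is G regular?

Yes

Degrees: 0:6, 1:6, 2:6, 3:6, 4:6, 5:6, 6:6, 7:6, 8:6, 9:6
All degrees equal 6; the graph is regular.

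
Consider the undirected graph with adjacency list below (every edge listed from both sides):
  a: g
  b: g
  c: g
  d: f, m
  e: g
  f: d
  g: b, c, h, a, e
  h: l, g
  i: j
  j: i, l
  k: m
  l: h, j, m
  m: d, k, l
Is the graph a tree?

Yes

|V| = 13, |E| = 12.
It is connected with exactly 12 edges, hence acyclic — it is a tree.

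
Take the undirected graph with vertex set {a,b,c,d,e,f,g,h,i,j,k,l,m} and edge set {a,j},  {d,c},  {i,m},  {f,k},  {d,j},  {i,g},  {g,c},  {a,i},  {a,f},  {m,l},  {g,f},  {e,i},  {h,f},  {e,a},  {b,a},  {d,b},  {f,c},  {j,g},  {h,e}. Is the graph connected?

Yes

A breadth-first search from a visits a, i, b, j, f, e, m, g, d, c, k, h, l — all 13 vertices — so the graph is connected.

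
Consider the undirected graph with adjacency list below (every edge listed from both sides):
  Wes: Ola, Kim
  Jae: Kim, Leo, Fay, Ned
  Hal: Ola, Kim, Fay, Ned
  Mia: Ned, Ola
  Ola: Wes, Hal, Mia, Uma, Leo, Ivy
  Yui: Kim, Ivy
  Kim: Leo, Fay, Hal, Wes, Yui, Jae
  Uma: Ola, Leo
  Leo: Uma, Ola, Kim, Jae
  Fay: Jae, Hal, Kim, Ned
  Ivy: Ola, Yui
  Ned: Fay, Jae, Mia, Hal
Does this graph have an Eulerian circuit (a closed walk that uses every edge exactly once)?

Degrees: Wes:2, Jae:4, Hal:4, Mia:2, Ola:6, Yui:2, Kim:6, Uma:2, Leo:4, Fay:4, Ivy:2, Ned:4
All degrees are even and the non-isolated vertices are connected — an Eulerian circuit exists.

Yes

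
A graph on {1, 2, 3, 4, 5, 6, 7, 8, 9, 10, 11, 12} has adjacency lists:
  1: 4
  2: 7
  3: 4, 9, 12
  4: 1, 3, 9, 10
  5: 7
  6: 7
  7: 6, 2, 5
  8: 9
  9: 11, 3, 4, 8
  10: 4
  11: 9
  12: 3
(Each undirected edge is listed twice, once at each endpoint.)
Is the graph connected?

Component: {2, 5, 6, 7}
Component: {1, 3, 4, 8, 9, 10, 11, 12}
No edge joins these 2 groups, so the graph is disconnected.

No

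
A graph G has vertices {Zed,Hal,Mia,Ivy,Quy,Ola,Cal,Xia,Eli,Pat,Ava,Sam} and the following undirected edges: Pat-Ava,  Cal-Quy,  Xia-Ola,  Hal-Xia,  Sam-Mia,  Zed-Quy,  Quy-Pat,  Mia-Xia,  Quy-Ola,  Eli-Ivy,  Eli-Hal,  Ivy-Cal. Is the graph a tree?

No

The graph has 12 vertices and 12 edges.
Connected but with 12 > 11 edges, so it has a cycle and is not a tree.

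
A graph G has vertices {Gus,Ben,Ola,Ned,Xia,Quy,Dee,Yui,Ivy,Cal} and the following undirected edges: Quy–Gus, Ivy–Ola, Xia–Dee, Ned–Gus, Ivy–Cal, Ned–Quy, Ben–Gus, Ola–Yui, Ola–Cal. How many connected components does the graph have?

Component: {Xia, Dee}
Component: {Gus, Ben, Ned, Quy}
Component: {Ola, Yui, Ivy, Cal}

3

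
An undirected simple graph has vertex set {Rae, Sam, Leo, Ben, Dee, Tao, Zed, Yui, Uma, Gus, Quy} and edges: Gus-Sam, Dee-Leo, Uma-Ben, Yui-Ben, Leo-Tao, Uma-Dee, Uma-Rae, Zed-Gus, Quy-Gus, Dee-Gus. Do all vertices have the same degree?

Degrees: Rae:1, Sam:1, Leo:2, Ben:2, Dee:3, Tao:1, Zed:1, Yui:1, Uma:3, Gus:4, Quy:1
Vertex Rae has degree 1 while Gus has degree 4, so the graph is not regular.

No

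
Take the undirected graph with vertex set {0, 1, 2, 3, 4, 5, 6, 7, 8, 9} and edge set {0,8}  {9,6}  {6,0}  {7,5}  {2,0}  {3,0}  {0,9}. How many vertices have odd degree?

Degrees: 0:5, 1:0, 2:1, 3:1, 4:0, 5:1, 6:2, 7:1, 8:1, 9:2
Odd-degree vertices: 0, 2, 3, 5, 7, 8.

6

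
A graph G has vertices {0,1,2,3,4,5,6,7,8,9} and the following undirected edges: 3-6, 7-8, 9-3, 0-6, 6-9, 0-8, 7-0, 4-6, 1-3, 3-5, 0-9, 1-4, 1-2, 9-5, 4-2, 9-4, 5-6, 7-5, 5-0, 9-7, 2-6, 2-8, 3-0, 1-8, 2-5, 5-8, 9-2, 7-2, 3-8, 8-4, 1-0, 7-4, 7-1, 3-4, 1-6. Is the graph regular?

Yes

Degrees: 0:7, 1:7, 2:7, 3:7, 4:7, 5:7, 6:7, 7:7, 8:7, 9:7
All degrees equal 7; the graph is regular.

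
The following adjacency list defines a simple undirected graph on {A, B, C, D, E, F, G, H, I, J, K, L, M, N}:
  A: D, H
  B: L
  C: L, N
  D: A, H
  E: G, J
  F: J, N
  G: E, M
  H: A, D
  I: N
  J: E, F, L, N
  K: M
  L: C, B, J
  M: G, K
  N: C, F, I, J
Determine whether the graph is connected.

Component: {A, D, H}
Component: {B, C, E, F, G, I, J, K, L, M, N}
There are 2 separate components, so the graph is not connected.

No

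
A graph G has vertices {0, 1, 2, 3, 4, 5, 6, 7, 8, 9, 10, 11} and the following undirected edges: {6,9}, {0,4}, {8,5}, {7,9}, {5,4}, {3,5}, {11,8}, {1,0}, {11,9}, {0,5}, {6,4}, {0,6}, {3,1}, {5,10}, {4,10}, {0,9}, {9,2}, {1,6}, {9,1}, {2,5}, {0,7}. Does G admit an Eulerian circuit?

Degrees: 0:6, 1:4, 2:2, 3:2, 4:4, 5:6, 6:4, 7:2, 8:2, 9:6, 10:2, 11:2
Every vertex has even degree and the edges form a single connected piece, so an Eulerian circuit exists.

Yes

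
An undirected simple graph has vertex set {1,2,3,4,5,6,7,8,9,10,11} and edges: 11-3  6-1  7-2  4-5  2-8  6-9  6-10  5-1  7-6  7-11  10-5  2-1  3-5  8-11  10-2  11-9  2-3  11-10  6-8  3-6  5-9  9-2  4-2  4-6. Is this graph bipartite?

Yes

Partition the vertices as {2, 5, 6, 11} vs {1, 3, 4, 7, 8, 9, 10}. Each listed edge has one endpoint in each part, so the graph is bipartite.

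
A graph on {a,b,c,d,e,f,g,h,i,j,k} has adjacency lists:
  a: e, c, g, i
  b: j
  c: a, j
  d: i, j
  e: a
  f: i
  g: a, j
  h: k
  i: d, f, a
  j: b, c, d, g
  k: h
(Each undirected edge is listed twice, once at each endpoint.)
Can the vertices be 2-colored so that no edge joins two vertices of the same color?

No

The cycle d-i-a-g-j-d has length 5, which is odd, so the graph is not bipartite.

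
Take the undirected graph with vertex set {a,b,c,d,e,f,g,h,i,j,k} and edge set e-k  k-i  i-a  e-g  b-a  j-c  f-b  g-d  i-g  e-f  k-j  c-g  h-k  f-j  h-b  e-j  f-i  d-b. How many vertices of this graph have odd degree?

0

Degrees: a:2, b:4, c:2, d:2, e:4, f:4, g:4, h:2, i:4, j:4, k:4
Odd-degree vertices: none.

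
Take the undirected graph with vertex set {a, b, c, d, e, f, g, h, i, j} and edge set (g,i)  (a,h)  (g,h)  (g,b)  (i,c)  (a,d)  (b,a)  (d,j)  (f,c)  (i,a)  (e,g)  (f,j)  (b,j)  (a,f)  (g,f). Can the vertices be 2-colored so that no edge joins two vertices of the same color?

Partition the vertices as {b, d, e, f, h, i} vs {a, c, g, j}. Each listed edge has one endpoint in each part, so the graph is bipartite.

Yes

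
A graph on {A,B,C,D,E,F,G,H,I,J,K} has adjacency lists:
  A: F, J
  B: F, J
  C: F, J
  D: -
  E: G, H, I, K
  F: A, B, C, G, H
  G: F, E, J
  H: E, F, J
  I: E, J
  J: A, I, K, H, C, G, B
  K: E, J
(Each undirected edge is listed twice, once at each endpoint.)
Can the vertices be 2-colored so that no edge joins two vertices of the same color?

Partition the vertices as {D, E, F, J} vs {A, B, C, G, H, I, K}. Each listed edge has one endpoint in each part, so the graph is bipartite.

Yes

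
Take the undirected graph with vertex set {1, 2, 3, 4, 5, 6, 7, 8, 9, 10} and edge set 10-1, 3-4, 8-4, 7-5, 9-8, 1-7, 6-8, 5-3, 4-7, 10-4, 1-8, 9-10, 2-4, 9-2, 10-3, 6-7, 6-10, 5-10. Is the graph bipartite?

The cycle 4-3-10-4 has length 3, which is odd, so the graph is not bipartite.

No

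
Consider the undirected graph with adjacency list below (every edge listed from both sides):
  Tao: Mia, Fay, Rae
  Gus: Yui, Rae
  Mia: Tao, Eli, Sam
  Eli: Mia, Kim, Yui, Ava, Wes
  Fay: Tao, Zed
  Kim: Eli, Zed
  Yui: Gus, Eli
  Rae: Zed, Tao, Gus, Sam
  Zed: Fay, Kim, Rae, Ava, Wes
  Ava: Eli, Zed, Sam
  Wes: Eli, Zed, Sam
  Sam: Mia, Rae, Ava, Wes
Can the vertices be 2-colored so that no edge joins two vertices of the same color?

A valid 2-coloring puts {Mia, Fay, Kim, Yui, Rae, Ava, Wes} on one side and {Tao, Gus, Eli, Zed, Sam} on the other; every edge crosses between the two sides.

Yes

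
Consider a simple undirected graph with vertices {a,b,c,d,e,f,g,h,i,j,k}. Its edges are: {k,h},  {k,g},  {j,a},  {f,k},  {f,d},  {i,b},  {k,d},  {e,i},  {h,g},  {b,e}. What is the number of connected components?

Component: {c}
Component: {a, j}
Component: {b, e, i}
Component: {d, f, g, h, k}

4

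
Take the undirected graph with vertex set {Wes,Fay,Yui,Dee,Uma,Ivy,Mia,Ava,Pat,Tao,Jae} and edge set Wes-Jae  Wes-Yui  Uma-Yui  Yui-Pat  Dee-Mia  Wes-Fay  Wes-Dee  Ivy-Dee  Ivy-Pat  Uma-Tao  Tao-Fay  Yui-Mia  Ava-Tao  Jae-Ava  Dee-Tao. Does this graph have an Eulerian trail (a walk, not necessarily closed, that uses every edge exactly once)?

Yes

Degrees: Wes:4, Fay:2, Yui:4, Dee:4, Uma:2, Ivy:2, Mia:2, Ava:2, Pat:2, Tao:4, Jae:2
Odd-degree vertices: none (0 total).
The non-isolated vertices are connected and exactly 0 have odd degree, so an Eulerian trail exists.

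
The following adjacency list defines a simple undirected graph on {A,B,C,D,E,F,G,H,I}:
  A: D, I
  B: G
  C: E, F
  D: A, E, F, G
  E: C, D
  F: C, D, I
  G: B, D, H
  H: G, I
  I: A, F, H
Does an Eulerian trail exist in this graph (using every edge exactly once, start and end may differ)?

No

Degrees: A:2, B:1, C:2, D:4, E:2, F:3, G:3, H:2, I:3
Odd-degree vertices: B, F, G, I (4 total).
With 4 odd-degree vertices (more than two), no single trail can use every edge.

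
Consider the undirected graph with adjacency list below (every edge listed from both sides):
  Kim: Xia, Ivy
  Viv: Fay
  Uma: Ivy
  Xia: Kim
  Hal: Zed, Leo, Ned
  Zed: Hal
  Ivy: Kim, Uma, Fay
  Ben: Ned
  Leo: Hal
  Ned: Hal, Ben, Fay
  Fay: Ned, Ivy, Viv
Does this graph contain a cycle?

No

The graph has 11 vertices, 10 edges, and 1 connected component.
A forest on 11 vertices with 1 component has exactly 10 edges, which matches — so no cycle.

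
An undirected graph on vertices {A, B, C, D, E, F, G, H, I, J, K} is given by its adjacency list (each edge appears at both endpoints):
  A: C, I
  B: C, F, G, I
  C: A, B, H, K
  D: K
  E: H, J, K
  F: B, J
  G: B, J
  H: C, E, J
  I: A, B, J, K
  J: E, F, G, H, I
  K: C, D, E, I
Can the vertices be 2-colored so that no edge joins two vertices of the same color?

No

H-J-F-B-C-H is an odd cycle (length 5), and a bipartite graph can contain only even cycles.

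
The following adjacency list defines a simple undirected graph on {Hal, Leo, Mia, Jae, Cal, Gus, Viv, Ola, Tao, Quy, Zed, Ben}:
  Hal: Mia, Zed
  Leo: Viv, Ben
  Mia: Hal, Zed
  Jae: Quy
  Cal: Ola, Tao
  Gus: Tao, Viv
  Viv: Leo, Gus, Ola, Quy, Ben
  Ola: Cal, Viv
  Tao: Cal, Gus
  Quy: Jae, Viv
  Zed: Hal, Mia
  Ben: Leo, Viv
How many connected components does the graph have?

2

Component: {Hal, Mia, Zed}
Component: {Leo, Jae, Cal, Gus, Viv, Ola, Tao, Quy, Ben}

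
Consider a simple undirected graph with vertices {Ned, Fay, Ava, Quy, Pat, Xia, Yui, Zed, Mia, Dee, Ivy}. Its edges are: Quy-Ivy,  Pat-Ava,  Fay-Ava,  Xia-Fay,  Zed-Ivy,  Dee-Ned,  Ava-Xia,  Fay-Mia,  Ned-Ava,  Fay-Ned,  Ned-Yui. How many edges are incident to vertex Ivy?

2

Neighbors of Ivy: Quy, Zed.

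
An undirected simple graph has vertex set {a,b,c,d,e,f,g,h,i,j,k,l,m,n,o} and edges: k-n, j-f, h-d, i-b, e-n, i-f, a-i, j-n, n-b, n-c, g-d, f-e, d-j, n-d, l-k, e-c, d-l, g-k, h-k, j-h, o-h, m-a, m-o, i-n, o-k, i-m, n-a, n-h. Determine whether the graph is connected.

Yes

A breadth-first search from a visits a, n, m, i, e, h, d, c, k, j, b, o, f, l, g — all 15 vertices — so the graph is connected.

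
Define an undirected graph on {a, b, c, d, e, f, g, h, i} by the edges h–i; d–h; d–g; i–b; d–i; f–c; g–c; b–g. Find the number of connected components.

Component: {a}
Component: {e}
Component: {b, c, d, f, g, h, i}

3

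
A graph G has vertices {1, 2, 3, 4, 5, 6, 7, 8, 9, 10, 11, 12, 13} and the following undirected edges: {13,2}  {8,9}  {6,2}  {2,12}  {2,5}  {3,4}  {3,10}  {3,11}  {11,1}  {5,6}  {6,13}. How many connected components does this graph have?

Component: {7}
Component: {8, 9}
Component: {1, 3, 4, 10, 11}
Component: {2, 5, 6, 12, 13}

4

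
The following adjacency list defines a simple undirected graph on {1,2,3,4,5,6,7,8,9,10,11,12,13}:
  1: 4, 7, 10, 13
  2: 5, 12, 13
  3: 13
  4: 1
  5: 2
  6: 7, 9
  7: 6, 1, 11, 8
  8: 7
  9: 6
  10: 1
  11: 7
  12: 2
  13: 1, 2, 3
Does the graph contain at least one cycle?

|V| = 13, |E| = 12, number of components = 1.
A forest on 13 vertices with 1 component has exactly 12 edges, which matches — so no cycle.

No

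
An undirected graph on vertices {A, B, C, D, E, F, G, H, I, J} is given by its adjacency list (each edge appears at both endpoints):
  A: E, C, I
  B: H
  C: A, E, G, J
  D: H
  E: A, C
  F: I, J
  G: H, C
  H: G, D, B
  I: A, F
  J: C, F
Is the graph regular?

Degrees: A:3, B:1, C:4, D:1, E:2, F:2, G:2, H:3, I:2, J:2
Degrees are not all equal (e.g. deg(B)=1 but deg(C)=4); not regular.

No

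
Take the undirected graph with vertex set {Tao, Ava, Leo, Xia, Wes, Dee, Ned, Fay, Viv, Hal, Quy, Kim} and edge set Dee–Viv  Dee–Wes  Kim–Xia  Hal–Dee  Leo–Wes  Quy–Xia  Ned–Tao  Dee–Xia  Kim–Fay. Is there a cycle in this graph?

The graph has 12 vertices, 9 edges, and 3 connected components.
Since 9 = 12 - 3, the graph is a forest and contains no cycle.

No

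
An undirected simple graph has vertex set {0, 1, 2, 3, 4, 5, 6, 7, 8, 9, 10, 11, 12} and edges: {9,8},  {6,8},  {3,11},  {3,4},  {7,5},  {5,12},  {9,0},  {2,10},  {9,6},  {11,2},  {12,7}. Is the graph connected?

No

Component: {1}
Component: {5, 7, 12}
Component: {0, 6, 8, 9}
Component: {2, 3, 4, 10, 11}
No edge joins these 4 groups, so the graph is disconnected.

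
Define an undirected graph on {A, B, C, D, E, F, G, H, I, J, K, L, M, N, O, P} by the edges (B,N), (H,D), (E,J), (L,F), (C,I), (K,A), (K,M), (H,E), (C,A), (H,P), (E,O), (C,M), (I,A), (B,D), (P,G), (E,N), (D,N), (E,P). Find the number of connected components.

Component: {F, L}
Component: {A, C, I, K, M}
Component: {B, D, E, G, H, J, N, O, P}

3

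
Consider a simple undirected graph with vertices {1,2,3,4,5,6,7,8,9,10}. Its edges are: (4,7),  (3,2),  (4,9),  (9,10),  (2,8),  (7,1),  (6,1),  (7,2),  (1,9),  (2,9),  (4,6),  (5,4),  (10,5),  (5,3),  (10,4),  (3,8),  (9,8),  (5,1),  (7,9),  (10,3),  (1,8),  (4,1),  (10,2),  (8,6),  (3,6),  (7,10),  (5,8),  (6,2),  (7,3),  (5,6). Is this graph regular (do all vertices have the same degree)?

Yes

Degrees: 1:6, 2:6, 3:6, 4:6, 5:6, 6:6, 7:6, 8:6, 9:6, 10:6
Every vertex has degree 6, so the graph is 6-regular.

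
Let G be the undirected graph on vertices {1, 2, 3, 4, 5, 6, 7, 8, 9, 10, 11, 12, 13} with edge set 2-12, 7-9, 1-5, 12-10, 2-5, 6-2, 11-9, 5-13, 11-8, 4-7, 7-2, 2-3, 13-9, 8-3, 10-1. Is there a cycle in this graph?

Yes

The graph has 13 vertices, 15 edges, and 1 connected component.
One cycle is 2-3-8-11-9-7-2.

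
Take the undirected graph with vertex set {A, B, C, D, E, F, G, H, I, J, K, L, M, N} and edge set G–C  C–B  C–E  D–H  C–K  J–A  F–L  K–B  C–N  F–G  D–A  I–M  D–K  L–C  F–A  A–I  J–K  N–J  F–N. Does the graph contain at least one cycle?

The graph has 14 vertices, 19 edges, and 1 connected component.
Since 19 > 14 - 1, a cycle must exist; for instance A-D-K-B-C-L-F-A.

Yes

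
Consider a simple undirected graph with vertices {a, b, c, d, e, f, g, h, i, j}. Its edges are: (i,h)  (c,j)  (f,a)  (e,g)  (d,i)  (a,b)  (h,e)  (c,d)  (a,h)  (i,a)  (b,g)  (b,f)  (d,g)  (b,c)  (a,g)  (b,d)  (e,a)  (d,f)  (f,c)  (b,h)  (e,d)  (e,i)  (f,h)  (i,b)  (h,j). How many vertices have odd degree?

4

Degrees: a:6, b:7, c:4, d:6, e:5, f:5, g:4, h:6, i:5, j:2
Odd-degree vertices: b, e, f, i.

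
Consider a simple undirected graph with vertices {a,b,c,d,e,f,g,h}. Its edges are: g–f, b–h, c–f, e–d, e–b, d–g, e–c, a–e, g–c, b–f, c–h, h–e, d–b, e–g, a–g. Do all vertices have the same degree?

Degrees: a:2, b:4, c:4, d:3, e:6, f:3, g:5, h:3
Degrees are not all equal (e.g. deg(a)=2 but deg(e)=6); not regular.

No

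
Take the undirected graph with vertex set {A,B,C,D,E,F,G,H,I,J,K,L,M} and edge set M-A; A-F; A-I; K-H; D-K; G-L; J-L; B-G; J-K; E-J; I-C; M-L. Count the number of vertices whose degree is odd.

Degrees: A:3, B:1, C:1, D:1, E:1, F:1, G:2, H:1, I:2, J:3, K:3, L:3, M:2
Odd-degree vertices: A, B, C, D, E, F, H, J, K, L.

10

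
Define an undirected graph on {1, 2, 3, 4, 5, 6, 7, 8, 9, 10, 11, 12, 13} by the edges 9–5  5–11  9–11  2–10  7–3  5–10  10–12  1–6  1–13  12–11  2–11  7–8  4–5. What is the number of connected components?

Component: {1, 6, 13}
Component: {3, 7, 8}
Component: {2, 4, 5, 9, 10, 11, 12}

3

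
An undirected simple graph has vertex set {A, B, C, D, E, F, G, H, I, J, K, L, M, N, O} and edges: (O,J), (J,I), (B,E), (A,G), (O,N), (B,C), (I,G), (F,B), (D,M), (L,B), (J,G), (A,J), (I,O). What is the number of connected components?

5

Component: {H}
Component: {K}
Component: {D, M}
Component: {B, C, E, F, L}
Component: {A, G, I, J, N, O}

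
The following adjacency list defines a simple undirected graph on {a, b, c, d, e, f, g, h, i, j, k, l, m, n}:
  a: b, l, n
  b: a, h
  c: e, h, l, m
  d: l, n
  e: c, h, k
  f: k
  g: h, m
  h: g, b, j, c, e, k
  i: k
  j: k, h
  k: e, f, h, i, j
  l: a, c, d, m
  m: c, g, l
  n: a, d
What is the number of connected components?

Component: {a, b, c, d, e, f, g, h, i, j, k, l, m, n}

1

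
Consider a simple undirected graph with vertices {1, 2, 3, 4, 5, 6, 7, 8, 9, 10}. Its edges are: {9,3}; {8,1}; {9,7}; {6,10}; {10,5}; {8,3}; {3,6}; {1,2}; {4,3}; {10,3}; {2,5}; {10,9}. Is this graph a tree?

No

|V| = 10, |E| = 12.
A tree on 10 vertices has exactly 9 edges; this graph has 12, so it contains a cycle and is not a tree.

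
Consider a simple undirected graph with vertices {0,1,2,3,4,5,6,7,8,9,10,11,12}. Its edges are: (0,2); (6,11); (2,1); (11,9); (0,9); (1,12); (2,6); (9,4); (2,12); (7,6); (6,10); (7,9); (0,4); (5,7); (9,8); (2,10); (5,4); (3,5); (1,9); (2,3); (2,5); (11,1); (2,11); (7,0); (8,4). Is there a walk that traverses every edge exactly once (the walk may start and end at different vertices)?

Degrees: 0:4, 1:4, 2:8, 3:2, 4:4, 5:4, 6:4, 7:4, 8:2, 9:6, 10:2, 11:4, 12:2
Odd-degree vertices: none (0 total).
With 0 odd-degree vertices and all edges in one connected piece, an Eulerian trail exists.

Yes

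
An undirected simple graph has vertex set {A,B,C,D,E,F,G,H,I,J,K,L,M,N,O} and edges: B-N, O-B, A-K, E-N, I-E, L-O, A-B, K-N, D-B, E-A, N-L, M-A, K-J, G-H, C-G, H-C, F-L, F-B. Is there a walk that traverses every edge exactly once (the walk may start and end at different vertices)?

Degrees: A:4, B:5, C:2, D:1, E:3, F:2, G:2, H:2, I:1, J:1, K:3, L:3, M:1, N:4, O:2
Odd-degree vertices: B, D, E, I, J, K, L, M (8 total).
With 8 odd-degree vertices (more than two), no single trail can use every edge.

No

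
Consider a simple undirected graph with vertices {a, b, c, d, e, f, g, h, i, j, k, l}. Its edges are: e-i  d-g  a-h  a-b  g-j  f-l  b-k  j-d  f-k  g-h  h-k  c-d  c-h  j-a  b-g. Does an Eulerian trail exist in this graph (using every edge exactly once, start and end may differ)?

No

Degrees: a:3, b:3, c:2, d:3, e:1, f:2, g:4, h:4, i:1, j:3, k:3, l:1
Odd-degree vertices: a, b, d, e, i, j, k, l (8 total).
An Eulerian trail requires 0 or 2 odd-degree vertices; here there are 8.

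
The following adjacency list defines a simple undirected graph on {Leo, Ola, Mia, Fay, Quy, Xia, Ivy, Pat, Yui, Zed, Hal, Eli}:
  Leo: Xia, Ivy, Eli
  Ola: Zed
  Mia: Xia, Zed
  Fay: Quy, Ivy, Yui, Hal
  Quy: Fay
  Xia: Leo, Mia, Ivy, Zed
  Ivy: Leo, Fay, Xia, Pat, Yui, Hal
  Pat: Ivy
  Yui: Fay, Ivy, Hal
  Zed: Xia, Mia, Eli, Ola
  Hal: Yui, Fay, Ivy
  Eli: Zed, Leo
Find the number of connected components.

Component: {Leo, Ola, Mia, Fay, Quy, Xia, Ivy, Pat, Yui, Zed, Hal, Eli}

1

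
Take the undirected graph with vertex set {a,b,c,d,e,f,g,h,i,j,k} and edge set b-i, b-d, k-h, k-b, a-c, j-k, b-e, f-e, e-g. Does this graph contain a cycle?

The graph has 11 vertices, 9 edges, and 2 connected components.
Since 9 = 11 - 2, the graph is a forest and contains no cycle.

No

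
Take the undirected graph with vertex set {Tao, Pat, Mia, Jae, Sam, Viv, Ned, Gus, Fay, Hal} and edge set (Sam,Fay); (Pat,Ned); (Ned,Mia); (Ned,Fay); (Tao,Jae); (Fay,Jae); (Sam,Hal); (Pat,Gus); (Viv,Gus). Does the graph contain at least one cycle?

No

The graph has 10 vertices, 9 edges, and 1 connected component.
Since 9 = 10 - 1, the graph is a forest and contains no cycle.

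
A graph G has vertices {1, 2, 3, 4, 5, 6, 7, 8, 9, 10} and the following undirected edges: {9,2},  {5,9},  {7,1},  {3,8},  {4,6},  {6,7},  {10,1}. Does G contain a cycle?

The graph has 10 vertices, 7 edges, and 3 connected components.
A forest on 10 vertices with 3 components has exactly 7 edges, which matches — so no cycle.

No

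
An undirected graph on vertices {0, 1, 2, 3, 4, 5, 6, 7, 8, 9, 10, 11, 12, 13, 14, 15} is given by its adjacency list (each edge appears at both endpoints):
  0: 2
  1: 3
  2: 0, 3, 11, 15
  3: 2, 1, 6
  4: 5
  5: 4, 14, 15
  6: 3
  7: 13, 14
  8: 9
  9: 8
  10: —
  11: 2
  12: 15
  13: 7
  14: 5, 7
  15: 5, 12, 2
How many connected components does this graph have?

3

Component: {10}
Component: {8, 9}
Component: {0, 1, 2, 3, 4, 5, 6, 7, 11, 12, 13, 14, 15}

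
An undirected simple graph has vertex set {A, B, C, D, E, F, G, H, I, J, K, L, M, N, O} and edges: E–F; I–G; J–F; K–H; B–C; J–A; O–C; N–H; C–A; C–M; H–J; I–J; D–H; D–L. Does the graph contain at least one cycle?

The graph has 15 vertices, 14 edges, and 1 connected component.
Since 14 = 15 - 1, the graph is a forest and contains no cycle.

No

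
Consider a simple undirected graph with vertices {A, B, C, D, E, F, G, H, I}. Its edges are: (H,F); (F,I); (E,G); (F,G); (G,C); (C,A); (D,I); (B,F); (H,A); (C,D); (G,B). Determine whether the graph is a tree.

|V| = 9, |E| = 11.
Connected but with 11 > 8 edges, so it has a cycle and is not a tree.

No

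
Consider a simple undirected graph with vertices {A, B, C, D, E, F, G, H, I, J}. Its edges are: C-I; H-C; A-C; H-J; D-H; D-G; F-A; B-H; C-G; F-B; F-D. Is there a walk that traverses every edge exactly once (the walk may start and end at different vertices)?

No

Degrees: A:2, B:2, C:4, D:3, E:0, F:3, G:2, H:4, I:1, J:1
Odd-degree vertices: D, F, I, J (4 total).
An Eulerian trail requires 0 or 2 odd-degree vertices; here there are 4.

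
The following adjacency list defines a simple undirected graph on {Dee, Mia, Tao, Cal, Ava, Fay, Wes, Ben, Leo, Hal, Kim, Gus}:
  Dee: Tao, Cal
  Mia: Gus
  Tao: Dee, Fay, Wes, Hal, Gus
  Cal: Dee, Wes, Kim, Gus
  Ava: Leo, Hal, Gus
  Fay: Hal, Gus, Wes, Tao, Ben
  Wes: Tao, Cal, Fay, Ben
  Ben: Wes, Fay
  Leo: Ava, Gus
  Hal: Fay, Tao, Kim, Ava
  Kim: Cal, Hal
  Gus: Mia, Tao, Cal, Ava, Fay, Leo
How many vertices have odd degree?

Degrees: Dee:2, Mia:1, Tao:5, Cal:4, Ava:3, Fay:5, Wes:4, Ben:2, Leo:2, Hal:4, Kim:2, Gus:6
Odd-degree vertices: Mia, Tao, Ava, Fay.

4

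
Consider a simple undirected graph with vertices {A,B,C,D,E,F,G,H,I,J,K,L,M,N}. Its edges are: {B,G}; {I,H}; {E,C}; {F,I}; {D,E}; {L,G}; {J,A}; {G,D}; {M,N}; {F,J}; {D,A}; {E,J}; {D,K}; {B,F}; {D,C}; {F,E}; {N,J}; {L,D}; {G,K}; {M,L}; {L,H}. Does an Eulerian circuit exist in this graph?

Yes

Degrees: A:2, B:2, C:2, D:6, E:4, F:4, G:4, H:2, I:2, J:4, K:2, L:4, M:2, N:2
Every vertex has even degree and the edges form a single connected piece, so an Eulerian circuit exists.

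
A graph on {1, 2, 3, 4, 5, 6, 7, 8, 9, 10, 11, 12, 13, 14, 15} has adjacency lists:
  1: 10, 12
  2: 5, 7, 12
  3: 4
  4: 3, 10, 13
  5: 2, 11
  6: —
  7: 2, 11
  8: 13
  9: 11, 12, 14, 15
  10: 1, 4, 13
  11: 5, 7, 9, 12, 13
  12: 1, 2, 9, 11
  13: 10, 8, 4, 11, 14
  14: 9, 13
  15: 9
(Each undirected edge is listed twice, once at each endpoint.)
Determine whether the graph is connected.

Component: {6}
Component: {1, 2, 3, 4, 5, 7, 8, 9, 10, 11, 12, 13, 14, 15}
There are 2 separate components, so the graph is not connected.

No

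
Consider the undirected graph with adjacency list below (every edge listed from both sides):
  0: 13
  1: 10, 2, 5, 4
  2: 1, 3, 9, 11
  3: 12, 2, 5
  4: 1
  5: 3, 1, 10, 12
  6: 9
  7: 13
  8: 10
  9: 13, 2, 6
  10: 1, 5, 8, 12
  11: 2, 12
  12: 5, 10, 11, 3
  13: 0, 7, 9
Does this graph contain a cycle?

Yes

The graph has 14 vertices, 18 edges, and 1 connected component.
Since 18 > 14 - 1, a cycle must exist; for instance 2-1-10-5-3-12-11-2.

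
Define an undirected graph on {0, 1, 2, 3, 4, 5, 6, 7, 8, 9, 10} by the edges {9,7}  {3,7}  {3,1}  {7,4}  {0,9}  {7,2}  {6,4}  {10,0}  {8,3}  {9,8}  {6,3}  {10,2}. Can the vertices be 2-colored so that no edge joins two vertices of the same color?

2-7-9-0-10-2 is an odd cycle (length 5), and a bipartite graph can contain only even cycles.

No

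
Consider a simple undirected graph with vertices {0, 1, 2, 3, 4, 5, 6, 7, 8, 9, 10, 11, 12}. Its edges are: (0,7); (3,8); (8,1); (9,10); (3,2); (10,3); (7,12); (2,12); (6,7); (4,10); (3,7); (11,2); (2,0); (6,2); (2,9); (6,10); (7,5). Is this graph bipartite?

Color {2, 7, 8, 10} black and {0, 1, 3, 4, 5, 6, 9, 11, 12} white. No edge joins two same-colored vertices, so the graph is bipartite.

Yes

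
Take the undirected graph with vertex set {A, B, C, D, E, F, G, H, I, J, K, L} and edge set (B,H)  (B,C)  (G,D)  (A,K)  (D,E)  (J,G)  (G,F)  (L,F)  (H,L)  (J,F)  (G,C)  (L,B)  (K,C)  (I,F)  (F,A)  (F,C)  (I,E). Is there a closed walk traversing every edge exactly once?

Degrees: A:2, B:3, C:4, D:2, E:2, F:6, G:4, H:2, I:2, J:2, K:2, L:3
B, L have odd degree; an Eulerian circuit needs every degree to be even, so none exists.

No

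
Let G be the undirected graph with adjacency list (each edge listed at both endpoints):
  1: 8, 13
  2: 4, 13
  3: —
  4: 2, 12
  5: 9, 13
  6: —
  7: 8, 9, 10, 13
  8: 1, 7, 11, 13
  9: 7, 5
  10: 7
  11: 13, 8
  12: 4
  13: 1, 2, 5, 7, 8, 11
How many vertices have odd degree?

Degrees: 1:2, 2:2, 3:0, 4:2, 5:2, 6:0, 7:4, 8:4, 9:2, 10:1, 11:2, 12:1, 13:6
Odd-degree vertices: 10, 12.

2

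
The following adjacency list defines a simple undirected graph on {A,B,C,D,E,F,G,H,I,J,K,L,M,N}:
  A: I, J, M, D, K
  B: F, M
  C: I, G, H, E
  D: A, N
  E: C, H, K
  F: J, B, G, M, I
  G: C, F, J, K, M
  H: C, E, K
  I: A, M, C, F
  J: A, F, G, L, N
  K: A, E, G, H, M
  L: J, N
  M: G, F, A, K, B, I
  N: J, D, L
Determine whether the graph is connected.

Yes

Starting from A and exploring outward reaches every vertex (A, I, M, K, D, J, F, C, B, G, E, H, N, L); the graph is connected.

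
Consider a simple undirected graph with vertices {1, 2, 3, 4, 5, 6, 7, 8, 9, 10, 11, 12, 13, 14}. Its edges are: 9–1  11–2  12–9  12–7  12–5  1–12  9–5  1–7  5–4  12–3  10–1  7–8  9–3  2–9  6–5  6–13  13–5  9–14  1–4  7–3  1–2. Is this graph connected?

Yes

A breadth-first search from 1 visits 1, 12, 2, 10, 4, 9, 7, 3, 5, 11, 14, 8, 6, 13 — all 14 vertices — so the graph is connected.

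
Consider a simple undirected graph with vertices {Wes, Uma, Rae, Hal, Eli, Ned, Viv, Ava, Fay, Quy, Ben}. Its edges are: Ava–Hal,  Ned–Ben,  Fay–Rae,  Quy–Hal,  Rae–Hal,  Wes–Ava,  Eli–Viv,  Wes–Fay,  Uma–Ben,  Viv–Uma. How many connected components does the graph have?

2

Component: {Uma, Eli, Ned, Viv, Ben}
Component: {Wes, Rae, Hal, Ava, Fay, Quy}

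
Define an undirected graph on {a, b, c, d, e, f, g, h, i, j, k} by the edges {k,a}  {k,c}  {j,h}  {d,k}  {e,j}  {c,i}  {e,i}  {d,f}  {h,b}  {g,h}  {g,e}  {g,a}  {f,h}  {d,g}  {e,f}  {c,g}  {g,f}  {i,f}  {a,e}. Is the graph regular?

No

Degrees: a:3, b:1, c:3, d:3, e:5, f:5, g:6, h:4, i:3, j:2, k:3
Vertex b has degree 1 while g has degree 6, so the graph is not regular.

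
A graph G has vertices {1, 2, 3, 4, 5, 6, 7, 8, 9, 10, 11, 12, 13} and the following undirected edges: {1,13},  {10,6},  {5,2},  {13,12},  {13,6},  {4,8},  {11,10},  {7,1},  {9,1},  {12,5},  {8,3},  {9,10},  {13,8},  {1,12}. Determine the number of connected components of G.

Component: {1, 2, 3, 4, 5, 6, 7, 8, 9, 10, 11, 12, 13}

1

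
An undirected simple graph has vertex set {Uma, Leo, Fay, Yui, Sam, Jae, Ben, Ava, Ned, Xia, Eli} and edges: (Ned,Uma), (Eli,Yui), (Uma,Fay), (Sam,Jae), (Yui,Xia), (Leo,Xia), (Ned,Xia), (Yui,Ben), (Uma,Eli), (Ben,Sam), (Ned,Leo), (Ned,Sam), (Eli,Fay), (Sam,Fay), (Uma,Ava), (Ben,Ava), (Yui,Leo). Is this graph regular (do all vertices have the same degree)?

No

Degrees: Uma:4, Leo:3, Fay:3, Yui:4, Sam:4, Jae:1, Ben:3, Ava:2, Ned:4, Xia:3, Eli:3
Vertex Jae has degree 1 while Uma has degree 4, so the graph is not regular.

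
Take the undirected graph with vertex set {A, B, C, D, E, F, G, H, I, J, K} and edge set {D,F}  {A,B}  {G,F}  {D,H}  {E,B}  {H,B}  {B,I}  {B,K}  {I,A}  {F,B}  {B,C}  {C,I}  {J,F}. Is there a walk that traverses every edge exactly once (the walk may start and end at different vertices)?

No

Degrees: A:2, B:7, C:2, D:2, E:1, F:4, G:1, H:2, I:3, J:1, K:1
Odd-degree vertices: B, E, G, I, J, K (6 total).
With 6 odd-degree vertices (more than two), no single trail can use every edge.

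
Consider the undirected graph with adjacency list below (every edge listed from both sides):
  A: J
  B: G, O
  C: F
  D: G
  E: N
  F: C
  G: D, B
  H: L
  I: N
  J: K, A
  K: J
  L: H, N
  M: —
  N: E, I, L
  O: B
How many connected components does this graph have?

5

Component: {M}
Component: {C, F}
Component: {A, J, K}
Component: {B, D, G, O}
Component: {E, H, I, L, N}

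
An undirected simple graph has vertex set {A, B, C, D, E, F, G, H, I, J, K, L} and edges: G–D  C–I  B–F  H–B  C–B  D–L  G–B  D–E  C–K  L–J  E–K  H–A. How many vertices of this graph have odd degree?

Degrees: A:1, B:4, C:3, D:3, E:2, F:1, G:2, H:2, I:1, J:1, K:2, L:2
Odd-degree vertices: A, C, D, F, I, J.

6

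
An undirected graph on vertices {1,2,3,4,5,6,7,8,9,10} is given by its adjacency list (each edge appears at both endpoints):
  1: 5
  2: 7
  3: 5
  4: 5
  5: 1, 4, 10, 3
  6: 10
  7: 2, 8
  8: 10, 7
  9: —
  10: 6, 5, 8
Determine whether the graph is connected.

No

Component: {9}
Component: {1, 2, 3, 4, 5, 6, 7, 8, 10}
No edge joins these 2 groups, so the graph is disconnected.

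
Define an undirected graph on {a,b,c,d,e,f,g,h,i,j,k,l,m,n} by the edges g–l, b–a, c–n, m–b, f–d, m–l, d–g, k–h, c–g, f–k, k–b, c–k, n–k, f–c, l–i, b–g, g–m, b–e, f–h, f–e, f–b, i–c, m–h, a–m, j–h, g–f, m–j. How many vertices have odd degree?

Degrees: a:2, b:6, c:5, d:2, e:2, f:7, g:6, h:4, i:2, j:2, k:5, l:3, m:6, n:2
Odd-degree vertices: c, f, k, l.

4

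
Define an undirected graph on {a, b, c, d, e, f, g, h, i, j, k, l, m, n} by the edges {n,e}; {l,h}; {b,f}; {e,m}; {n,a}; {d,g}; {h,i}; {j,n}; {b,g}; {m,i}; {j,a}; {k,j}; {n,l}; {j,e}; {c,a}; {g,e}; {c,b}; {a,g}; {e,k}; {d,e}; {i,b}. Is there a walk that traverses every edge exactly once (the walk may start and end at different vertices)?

Yes

Degrees: a:4, b:4, c:2, d:2, e:6, f:1, g:4, h:2, i:3, j:4, k:2, l:2, m:2, n:4
Odd-degree vertices: f, i (2 total).
With 2 odd-degree vertices and all edges in one connected piece, an Eulerian trail exists (from f to i).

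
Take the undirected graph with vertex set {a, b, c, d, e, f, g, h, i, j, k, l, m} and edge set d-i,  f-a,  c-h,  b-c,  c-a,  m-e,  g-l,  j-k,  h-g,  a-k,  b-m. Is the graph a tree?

No

|V| = 13, |E| = 11.
It splits into 2 components, so it cannot be a tree.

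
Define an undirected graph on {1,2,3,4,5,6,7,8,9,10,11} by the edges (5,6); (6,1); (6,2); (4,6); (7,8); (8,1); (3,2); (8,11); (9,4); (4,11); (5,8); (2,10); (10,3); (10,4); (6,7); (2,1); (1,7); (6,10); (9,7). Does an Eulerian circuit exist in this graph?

Yes

Degrees: 1:4, 2:4, 3:2, 4:4, 5:2, 6:6, 7:4, 8:4, 9:2, 10:4, 11:2
All degrees are even and the non-isolated vertices are connected — an Eulerian circuit exists.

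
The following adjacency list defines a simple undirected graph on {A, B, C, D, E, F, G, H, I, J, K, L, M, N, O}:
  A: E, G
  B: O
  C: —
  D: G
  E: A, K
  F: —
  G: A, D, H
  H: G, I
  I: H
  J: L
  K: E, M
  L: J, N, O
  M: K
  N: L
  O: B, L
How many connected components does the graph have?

Component: {C}
Component: {F}
Component: {B, J, L, N, O}
Component: {A, D, E, G, H, I, K, M}

4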